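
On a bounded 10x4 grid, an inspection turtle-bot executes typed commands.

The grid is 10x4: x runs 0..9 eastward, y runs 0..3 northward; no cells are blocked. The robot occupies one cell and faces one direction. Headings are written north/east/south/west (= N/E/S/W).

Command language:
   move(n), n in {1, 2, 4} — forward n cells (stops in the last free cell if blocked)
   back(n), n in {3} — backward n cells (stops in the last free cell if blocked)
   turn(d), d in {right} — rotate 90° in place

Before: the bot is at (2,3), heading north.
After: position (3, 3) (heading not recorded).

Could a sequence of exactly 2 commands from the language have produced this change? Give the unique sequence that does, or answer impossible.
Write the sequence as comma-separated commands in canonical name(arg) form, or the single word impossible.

turn(right), move(1)

key: running move(1) before turn(right) would end elsewhere — order is forced
from: at (2,3), heading north
t=1 turn(right) ⇒ at (2,3), heading east
t=2 move(1) ⇒ at (3,3), heading east
no rival 2-sequence matches.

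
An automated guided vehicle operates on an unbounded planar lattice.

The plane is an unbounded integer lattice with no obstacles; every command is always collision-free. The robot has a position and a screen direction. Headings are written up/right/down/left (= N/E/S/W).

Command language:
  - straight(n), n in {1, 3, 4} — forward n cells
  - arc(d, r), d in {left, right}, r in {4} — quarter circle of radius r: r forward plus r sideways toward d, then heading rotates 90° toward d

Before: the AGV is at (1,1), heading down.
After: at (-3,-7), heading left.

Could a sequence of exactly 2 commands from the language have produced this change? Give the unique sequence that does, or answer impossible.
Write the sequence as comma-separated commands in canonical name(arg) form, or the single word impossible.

key: cell and facing (now W) both changed — the 2 commands mix motion and turning
start: at (1,1), heading down
[1] after straight(4): at (1,-3), heading down
[2] after arc(right, 4): at (-3,-7), heading left
uniquely the one of 25 2-step routes that fits.

straight(4), arc(right, 4)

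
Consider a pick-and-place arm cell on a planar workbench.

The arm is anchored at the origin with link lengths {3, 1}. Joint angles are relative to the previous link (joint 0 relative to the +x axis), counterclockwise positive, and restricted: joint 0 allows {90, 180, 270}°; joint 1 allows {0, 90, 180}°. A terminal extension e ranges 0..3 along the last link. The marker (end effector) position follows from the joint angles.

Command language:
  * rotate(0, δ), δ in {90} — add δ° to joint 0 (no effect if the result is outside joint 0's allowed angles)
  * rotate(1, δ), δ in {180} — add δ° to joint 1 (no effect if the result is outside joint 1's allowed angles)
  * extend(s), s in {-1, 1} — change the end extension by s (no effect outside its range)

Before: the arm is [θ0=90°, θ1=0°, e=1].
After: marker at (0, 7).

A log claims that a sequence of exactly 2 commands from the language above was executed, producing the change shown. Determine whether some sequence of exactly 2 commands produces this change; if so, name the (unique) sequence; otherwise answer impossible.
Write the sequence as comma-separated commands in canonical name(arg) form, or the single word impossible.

extend(1), extend(1)

start: [θ0=90°, θ1=0°, e=1]
t=1 extend(1) ⇒ [θ0=90°, θ1=0°, e=2]
t=2 extend(1) ⇒ [θ0=90°, θ1=0°, e=3]
uniquely the one of 16 2-step routes that fits.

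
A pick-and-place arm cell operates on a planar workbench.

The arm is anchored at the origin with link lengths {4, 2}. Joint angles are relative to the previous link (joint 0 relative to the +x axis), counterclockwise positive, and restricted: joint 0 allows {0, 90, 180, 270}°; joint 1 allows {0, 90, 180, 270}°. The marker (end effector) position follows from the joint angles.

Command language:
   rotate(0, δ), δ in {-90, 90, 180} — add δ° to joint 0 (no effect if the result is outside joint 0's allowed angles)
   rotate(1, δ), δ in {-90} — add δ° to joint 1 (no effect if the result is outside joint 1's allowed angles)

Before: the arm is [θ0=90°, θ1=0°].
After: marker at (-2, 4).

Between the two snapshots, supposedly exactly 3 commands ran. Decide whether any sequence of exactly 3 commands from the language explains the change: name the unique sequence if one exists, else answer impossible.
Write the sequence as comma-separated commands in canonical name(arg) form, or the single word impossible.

rotate(1, -90), rotate(1, -90), rotate(1, -90)

t0: [θ0=90°, θ1=0°]
t=1 rotate(1, -90) ⇒ [θ0=90°, θ1=270°]
t=2 rotate(1, -90) ⇒ [θ0=90°, θ1=180°]
t=3 rotate(1, -90) ⇒ [θ0=90°, θ1=90°]
no other 3-command option fits: unique.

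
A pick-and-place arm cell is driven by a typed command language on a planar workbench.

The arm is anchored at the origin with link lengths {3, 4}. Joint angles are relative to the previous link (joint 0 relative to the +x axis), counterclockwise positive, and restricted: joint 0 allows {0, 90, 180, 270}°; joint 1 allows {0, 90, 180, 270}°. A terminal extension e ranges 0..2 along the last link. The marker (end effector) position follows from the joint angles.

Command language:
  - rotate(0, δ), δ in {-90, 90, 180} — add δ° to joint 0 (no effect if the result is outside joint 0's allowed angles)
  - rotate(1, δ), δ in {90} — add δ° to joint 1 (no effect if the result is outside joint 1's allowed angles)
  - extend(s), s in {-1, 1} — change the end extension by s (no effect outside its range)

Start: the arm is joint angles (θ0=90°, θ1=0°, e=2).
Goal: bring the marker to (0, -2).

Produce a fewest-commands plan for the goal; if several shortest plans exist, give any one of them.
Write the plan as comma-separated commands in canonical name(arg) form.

begin: joint angles (θ0=90°, θ1=0°, e=2)
t=1 extend(-1) ⇒ joint angles (θ0=90°, θ1=0°, e=1)
t=2 rotate(1, 90) ⇒ joint angles (θ0=90°, θ1=90°, e=1)
t=3 rotate(1, 90) ⇒ joint angles (θ0=90°, θ1=180°, e=1)
no 2-step plan works, so 3 is optimal.

extend(-1), rotate(1, 90), rotate(1, 90)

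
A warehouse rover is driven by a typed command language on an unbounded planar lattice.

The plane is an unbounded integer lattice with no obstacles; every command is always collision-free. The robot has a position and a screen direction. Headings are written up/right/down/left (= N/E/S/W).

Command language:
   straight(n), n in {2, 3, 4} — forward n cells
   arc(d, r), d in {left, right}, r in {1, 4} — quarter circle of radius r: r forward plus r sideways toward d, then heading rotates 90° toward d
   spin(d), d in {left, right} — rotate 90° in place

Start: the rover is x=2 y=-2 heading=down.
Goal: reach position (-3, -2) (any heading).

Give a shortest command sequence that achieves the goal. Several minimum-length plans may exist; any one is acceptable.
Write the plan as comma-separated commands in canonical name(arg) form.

arc(right, 4), arc(right, 1), straight(3)

from: x=2 y=-2 heading=down
[1] after arc(right, 4): x=-2 y=-6 heading=left
[2] after arc(right, 1): x=-3 y=-5 heading=up
[3] after straight(3): x=-3 y=-2 heading=up
minimal: 3 command(s), checked below 3.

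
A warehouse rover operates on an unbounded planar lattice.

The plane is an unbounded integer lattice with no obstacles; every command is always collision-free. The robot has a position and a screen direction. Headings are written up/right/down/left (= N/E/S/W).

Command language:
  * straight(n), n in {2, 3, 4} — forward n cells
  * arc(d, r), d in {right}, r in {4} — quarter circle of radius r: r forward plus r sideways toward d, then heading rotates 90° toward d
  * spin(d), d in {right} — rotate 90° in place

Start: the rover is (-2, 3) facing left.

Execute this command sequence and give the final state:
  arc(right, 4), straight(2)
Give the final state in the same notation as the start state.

(-6, 9) facing up

begin: (-2, 3) facing left
step 1 (arc(right, 4)): (-6, 7) facing up
step 2 (straight(2)): (-6, 9) facing up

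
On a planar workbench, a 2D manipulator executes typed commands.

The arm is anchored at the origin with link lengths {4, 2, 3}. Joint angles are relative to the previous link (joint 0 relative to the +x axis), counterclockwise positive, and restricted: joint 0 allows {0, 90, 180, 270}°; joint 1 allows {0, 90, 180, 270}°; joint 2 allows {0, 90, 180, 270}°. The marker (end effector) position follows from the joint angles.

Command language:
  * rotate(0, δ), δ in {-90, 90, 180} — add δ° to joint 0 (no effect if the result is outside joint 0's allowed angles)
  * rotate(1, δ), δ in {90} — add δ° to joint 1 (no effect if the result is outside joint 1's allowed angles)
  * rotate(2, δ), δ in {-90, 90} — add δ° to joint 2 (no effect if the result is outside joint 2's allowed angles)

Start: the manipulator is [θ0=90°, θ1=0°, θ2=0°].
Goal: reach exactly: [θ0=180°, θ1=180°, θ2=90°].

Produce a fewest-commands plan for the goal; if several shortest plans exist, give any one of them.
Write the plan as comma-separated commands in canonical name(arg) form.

rotate(1, 90), rotate(1, 90), rotate(2, 90), rotate(0, 90)

initial: [θ0=90°, θ1=0°, θ2=0°]
t=1 rotate(1, 90) ⇒ [θ0=90°, θ1=90°, θ2=0°]
t=2 rotate(1, 90) ⇒ [θ0=90°, θ1=180°, θ2=0°]
t=3 rotate(2, 90) ⇒ [θ0=90°, θ1=180°, θ2=90°]
t=4 rotate(0, 90) ⇒ [θ0=180°, θ1=180°, θ2=90°]
nothing shorter than 4 reaches the goal.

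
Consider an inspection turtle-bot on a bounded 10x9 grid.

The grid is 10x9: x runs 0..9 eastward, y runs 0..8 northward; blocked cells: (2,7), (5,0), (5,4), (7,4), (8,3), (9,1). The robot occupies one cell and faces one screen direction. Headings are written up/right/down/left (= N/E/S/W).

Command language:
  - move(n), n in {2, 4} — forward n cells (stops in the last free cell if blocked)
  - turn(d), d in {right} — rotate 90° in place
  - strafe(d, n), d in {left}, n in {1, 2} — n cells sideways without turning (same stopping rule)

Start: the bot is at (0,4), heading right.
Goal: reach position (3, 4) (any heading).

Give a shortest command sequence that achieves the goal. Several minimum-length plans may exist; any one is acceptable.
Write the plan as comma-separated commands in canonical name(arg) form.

start: at (0,4), heading right
step 1 (move(2)): at (2,4), heading right
step 2 (turn(right)): at (2,4), heading down
step 3 (strafe(left, 1)): at (3,4), heading down
nothing shorter than 3 reaches the goal.

move(2), turn(right), strafe(left, 1)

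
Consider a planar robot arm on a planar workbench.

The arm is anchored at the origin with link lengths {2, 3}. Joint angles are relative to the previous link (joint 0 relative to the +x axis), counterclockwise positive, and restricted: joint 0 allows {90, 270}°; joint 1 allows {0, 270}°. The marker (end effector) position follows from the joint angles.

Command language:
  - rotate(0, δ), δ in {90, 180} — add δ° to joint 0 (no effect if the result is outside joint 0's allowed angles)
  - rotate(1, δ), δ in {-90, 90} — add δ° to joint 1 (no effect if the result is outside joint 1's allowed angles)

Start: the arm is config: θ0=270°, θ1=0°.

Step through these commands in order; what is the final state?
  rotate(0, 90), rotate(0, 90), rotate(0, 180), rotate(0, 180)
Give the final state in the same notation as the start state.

config: θ0=270°, θ1=0°

start: config: θ0=270°, θ1=0°
step 1 (rotate(0, 90)): config: θ0=270°, θ1=0°
step 2 (rotate(0, 90)): config: θ0=270°, θ1=0°
step 3 (rotate(0, 180)): config: θ0=90°, θ1=0°
step 4 (rotate(0, 180)): config: θ0=270°, θ1=0°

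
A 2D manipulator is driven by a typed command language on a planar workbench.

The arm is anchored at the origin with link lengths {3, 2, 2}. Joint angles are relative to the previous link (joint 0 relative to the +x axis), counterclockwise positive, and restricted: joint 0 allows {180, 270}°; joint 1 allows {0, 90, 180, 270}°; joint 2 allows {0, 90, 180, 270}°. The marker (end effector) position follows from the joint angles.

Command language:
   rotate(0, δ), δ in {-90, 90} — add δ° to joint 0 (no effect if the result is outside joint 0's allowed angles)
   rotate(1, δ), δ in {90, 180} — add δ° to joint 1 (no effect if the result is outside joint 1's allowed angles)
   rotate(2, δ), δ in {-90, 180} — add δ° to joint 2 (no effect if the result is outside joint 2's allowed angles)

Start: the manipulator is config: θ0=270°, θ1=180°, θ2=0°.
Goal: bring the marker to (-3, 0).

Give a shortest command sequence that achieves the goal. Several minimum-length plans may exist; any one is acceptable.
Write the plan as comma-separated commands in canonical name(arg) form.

rotate(0, -90), rotate(2, 180)

begin: config: θ0=270°, θ1=180°, θ2=0°
step 1 (rotate(0, -90)): config: θ0=180°, θ1=180°, θ2=0°
step 2 (rotate(2, 180)): config: θ0=180°, θ1=180°, θ2=180°
nothing shorter than 2 reaches the goal.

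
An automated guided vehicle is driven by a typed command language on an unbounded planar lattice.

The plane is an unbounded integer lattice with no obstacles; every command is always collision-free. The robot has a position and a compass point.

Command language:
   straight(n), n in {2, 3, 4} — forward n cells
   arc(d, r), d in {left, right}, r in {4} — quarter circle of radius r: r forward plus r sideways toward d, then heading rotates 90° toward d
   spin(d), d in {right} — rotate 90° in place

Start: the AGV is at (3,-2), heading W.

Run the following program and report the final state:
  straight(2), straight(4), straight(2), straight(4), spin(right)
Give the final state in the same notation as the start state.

at (-9,-2), heading N

begin: at (3,-2), heading W
1. straight(2) → at (1,-2), heading W
2. straight(4) → at (-3,-2), heading W
3. straight(2) → at (-5,-2), heading W
4. straight(4) → at (-9,-2), heading W
5. spin(right) → at (-9,-2), heading N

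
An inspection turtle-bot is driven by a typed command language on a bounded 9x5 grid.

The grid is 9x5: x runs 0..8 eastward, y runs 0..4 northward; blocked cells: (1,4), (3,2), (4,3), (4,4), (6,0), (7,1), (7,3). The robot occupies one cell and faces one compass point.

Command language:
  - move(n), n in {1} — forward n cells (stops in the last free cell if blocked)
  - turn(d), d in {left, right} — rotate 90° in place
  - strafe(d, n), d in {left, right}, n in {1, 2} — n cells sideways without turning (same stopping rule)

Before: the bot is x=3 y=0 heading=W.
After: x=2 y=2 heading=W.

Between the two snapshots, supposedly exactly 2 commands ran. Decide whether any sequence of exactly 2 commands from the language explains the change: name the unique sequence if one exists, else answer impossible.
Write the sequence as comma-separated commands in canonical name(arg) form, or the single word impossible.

key: heading stays W — no command in the sequence turns
from: x=3 y=0 heading=W
t=1 move(1) ⇒ x=2 y=0 heading=W
t=2 strafe(right, 2) ⇒ x=2 y=2 heading=W
no other 2-command option fits: unique.

move(1), strafe(right, 2)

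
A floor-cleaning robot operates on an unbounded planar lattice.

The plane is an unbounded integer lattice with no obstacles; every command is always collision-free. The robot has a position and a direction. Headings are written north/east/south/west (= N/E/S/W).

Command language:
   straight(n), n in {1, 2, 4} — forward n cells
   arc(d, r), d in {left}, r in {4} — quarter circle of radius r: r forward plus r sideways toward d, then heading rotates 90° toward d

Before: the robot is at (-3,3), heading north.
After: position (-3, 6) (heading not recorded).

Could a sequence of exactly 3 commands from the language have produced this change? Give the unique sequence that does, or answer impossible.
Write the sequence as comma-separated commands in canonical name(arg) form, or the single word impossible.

straight(1), straight(1), straight(1)

start: at (-3,3), heading north
1. straight(1) → at (-3,4), heading north
2. straight(1) → at (-3,5), heading north
3. straight(1) → at (-3,6), heading north
all 64 alternatives checked — unique.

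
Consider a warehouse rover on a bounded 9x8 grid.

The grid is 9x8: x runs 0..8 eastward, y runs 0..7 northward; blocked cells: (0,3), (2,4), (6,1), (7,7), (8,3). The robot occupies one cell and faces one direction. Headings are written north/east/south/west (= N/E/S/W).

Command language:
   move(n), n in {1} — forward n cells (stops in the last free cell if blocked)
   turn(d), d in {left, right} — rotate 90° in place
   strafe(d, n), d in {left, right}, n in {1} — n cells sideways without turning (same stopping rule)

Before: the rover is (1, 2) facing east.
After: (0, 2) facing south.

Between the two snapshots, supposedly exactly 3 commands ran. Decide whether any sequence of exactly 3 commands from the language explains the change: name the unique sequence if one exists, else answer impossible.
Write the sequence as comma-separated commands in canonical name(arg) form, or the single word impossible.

turn(right), strafe(right, 1), strafe(right, 1)

key: cell and facing (now S) both changed — the 3 commands mix motion and turning
begin: (1, 2) facing east
[1] after turn(right): (1, 2) facing south
[2] after strafe(right, 1): (0, 2) facing south
[3] after strafe(right, 1): (0, 2) facing south
uniquely the one of 125 3-step routes that fits.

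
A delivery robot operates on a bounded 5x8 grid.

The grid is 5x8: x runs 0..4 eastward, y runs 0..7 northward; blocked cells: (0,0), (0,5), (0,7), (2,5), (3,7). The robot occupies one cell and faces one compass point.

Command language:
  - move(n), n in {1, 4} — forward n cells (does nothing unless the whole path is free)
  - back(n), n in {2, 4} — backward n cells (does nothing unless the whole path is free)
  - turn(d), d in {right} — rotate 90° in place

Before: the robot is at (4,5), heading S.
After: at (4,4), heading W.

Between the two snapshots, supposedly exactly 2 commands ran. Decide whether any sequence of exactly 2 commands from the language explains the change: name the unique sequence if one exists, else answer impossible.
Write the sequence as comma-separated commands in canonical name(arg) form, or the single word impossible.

key: position moved to (4,4) AND the heading swung to W — translation plus rotation needed
initial: at (4,5), heading S
1. move(1) → at (4,4), heading S
2. turn(right) → at (4,4), heading W
uniquely the one of 25 2-step routes that fits.

move(1), turn(right)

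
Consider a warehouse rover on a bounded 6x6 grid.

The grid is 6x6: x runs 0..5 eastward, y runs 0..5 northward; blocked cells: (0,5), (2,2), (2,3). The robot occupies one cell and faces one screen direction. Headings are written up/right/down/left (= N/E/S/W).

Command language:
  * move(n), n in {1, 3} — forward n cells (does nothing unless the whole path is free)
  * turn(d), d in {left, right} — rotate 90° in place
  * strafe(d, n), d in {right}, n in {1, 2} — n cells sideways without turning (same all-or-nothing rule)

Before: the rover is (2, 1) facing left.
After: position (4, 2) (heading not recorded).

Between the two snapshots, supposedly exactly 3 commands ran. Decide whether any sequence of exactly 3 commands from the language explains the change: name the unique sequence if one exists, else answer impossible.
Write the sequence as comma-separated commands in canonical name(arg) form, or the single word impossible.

turn(right), strafe(right, 2), move(1)

key: running move(1) before turn(right) would end elsewhere — order is forced
begin: (2, 1) facing left
1. turn(right) → (2, 1) facing up
2. strafe(right, 2) → (4, 1) facing up
3. move(1) → (4, 2) facing up
no rival 3-sequence matches.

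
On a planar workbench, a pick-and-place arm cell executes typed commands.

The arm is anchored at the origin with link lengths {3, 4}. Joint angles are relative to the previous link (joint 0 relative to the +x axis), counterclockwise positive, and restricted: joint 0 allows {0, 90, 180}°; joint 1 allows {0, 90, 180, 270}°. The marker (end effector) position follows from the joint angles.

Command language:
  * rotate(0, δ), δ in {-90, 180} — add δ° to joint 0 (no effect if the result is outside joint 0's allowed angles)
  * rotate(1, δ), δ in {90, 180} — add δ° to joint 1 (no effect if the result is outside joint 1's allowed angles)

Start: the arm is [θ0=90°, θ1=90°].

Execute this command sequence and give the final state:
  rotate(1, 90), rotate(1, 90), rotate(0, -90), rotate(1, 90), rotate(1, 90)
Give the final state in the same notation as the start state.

[θ0=0°, θ1=90°]

from: [θ0=90°, θ1=90°]
t=1 rotate(1, 90) ⇒ [θ0=90°, θ1=180°]
t=2 rotate(1, 90) ⇒ [θ0=90°, θ1=270°]
t=3 rotate(0, -90) ⇒ [θ0=0°, θ1=270°]
t=4 rotate(1, 90) ⇒ [θ0=0°, θ1=0°]
t=5 rotate(1, 90) ⇒ [θ0=0°, θ1=90°]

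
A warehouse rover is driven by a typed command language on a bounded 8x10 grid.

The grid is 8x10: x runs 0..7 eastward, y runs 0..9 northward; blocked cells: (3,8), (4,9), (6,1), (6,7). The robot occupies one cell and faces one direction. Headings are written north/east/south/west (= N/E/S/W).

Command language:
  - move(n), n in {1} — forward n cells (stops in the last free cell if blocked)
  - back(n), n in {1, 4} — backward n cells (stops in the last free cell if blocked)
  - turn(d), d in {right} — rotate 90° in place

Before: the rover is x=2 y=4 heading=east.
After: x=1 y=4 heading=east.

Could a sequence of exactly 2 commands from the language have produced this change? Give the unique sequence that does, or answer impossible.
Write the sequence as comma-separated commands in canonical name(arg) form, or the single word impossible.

key: order matters: swapping back(4) and move(1) lands elsewhere
from: x=2 y=4 heading=east
t=1 back(4) ⇒ x=0 y=4 heading=east
t=2 move(1) ⇒ x=1 y=4 heading=east
uniquely the one of 16 2-step routes that fits.

back(4), move(1)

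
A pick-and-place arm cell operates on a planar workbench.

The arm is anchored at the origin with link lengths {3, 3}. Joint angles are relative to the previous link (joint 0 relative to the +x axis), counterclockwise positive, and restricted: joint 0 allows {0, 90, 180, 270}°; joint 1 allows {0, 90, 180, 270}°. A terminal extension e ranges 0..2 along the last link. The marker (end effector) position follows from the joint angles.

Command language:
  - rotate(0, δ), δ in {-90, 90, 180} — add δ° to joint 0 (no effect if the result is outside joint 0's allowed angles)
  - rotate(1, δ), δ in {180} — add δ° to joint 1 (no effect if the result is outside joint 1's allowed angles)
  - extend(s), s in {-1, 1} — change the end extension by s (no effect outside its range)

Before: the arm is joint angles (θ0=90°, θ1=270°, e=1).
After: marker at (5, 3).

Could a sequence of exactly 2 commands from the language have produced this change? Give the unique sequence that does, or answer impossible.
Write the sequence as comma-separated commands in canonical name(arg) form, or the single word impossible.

extend(1), extend(1)

begin: joint angles (θ0=90°, θ1=270°, e=1)
[1] after extend(1): joint angles (θ0=90°, θ1=270°, e=2)
[2] after extend(1): joint angles (θ0=90°, θ1=270°, e=2)
uniquely the one of 36 2-step routes that fits.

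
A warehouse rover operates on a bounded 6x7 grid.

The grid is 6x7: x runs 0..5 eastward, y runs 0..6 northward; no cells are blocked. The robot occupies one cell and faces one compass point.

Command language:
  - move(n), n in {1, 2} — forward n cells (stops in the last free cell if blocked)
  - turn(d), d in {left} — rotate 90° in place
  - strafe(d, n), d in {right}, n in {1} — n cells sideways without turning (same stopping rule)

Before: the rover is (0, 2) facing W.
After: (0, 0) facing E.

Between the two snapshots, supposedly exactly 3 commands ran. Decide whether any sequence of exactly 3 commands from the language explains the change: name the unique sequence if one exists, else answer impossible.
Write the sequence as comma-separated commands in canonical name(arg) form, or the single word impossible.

turn(left), move(2), turn(left)

key: position moved to (0,0) AND the heading swung to E — translation plus rotation needed
from: (0, 2) facing W
t=1 turn(left) ⇒ (0, 2) facing S
t=2 move(2) ⇒ (0, 0) facing S
t=3 turn(left) ⇒ (0, 0) facing E
no rival 3-sequence matches.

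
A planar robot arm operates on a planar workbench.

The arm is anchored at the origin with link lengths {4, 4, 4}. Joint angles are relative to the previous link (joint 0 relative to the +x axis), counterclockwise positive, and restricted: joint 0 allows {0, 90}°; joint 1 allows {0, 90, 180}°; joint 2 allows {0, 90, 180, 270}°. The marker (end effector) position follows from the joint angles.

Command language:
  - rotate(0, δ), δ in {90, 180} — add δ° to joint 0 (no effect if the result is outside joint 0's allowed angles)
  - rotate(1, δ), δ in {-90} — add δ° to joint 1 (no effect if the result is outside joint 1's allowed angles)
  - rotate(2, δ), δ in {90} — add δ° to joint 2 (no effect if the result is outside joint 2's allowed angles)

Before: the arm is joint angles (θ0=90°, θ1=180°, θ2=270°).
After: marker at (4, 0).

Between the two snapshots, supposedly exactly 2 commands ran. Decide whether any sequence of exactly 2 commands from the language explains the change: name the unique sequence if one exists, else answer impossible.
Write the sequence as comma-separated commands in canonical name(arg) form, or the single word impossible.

rotate(2, 90), rotate(2, 90)

initial: joint angles (θ0=90°, θ1=180°, θ2=270°)
t=1 rotate(2, 90) ⇒ joint angles (θ0=90°, θ1=180°, θ2=0°)
t=2 rotate(2, 90) ⇒ joint angles (θ0=90°, θ1=180°, θ2=90°)
uniquely the one of 16 2-step routes that fits.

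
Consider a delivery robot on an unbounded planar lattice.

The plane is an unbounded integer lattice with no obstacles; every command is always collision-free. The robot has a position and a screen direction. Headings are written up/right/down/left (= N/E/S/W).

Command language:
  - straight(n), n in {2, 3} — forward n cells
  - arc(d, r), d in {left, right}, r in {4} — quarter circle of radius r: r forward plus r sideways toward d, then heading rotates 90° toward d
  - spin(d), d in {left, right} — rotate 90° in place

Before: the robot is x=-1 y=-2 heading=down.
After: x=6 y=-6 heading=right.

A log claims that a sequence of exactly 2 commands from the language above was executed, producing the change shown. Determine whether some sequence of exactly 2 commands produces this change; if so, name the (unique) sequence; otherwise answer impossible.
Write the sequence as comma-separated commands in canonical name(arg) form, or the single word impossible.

key: order matters: swapping arc(left, 4) and straight(3) lands elsewhere
start: x=-1 y=-2 heading=down
t=1 arc(left, 4) ⇒ x=3 y=-6 heading=right
t=2 straight(3) ⇒ x=6 y=-6 heading=right
no other 2-command option fits: unique.

arc(left, 4), straight(3)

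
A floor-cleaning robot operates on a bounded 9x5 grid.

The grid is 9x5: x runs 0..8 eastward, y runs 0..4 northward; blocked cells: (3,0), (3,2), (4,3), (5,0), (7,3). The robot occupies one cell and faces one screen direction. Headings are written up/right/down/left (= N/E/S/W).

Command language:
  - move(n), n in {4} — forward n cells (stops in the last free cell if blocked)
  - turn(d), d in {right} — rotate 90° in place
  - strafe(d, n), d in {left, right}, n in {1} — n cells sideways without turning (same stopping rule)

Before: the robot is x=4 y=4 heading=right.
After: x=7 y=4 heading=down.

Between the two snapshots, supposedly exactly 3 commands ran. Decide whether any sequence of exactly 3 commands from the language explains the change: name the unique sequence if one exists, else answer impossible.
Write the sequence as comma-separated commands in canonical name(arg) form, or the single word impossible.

key: cell and facing (now S) both changed — the 3 commands mix motion and turning
start: x=4 y=4 heading=right
t=1 move(4) ⇒ x=8 y=4 heading=right
t=2 turn(right) ⇒ x=8 y=4 heading=down
t=3 strafe(right, 1) ⇒ x=7 y=4 heading=down
all 64 alternatives checked — unique.

move(4), turn(right), strafe(right, 1)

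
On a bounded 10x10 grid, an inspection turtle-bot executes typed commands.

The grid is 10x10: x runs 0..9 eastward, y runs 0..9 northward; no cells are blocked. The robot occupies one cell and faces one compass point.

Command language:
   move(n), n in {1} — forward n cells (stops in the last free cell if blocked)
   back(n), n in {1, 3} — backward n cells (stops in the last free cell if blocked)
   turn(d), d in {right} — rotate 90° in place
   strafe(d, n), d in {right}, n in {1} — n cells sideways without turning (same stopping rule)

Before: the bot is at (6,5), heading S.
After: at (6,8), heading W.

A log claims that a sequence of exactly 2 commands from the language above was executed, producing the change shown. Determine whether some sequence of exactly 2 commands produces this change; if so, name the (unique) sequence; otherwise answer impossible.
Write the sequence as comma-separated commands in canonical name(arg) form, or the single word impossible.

back(3), turn(right)

key: cell and facing (now W) both changed — the 2 commands mix motion and turning
start: at (6,5), heading S
1. back(3) → at (6,8), heading S
2. turn(right) → at (6,8), heading W
no rival 2-sequence matches.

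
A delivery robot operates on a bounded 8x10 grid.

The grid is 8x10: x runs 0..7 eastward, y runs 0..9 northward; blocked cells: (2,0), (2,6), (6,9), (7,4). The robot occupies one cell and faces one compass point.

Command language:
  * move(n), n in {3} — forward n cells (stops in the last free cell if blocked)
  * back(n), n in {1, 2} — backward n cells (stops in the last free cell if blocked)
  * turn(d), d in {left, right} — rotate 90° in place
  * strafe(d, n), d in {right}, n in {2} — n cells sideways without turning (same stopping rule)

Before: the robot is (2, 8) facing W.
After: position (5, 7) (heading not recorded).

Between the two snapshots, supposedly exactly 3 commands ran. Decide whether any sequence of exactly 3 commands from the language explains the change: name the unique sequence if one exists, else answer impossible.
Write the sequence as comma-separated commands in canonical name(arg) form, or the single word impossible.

all 216 sequences checked — none match.

impossible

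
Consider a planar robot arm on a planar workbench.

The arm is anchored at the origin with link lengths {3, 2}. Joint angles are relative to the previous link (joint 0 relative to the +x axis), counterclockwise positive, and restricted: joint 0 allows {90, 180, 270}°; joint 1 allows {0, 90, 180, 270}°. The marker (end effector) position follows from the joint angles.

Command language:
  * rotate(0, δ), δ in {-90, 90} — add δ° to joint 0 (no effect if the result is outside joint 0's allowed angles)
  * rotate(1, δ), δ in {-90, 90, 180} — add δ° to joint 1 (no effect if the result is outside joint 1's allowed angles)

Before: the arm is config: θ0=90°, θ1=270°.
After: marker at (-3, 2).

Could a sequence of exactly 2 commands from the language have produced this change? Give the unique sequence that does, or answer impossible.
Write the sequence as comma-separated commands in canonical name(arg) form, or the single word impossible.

key: order matters: swapping rotate(0, -90) and rotate(0, 90) lands elsewhere
begin: config: θ0=90°, θ1=270°
1. rotate(0, -90) → config: θ0=90°, θ1=270°
2. rotate(0, 90) → config: θ0=180°, θ1=270°
all 25 alternatives checked — unique.

rotate(0, -90), rotate(0, 90)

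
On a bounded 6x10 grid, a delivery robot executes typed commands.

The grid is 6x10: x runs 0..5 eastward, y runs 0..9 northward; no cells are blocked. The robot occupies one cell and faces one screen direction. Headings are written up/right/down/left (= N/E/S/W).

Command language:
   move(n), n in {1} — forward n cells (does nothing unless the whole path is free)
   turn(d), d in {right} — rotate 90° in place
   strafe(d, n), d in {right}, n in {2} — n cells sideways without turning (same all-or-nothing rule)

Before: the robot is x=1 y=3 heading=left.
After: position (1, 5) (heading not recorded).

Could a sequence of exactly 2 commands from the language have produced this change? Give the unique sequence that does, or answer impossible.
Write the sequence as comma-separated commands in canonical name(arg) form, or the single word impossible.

strafe(right, 2), turn(right)

key: running turn(right) before strafe(right, 2) would end elsewhere — order is forced
t0: x=1 y=3 heading=left
step 1 (strafe(right, 2)): x=1 y=5 heading=left
step 2 (turn(right)): x=1 y=5 heading=up
all 9 alternatives checked — unique.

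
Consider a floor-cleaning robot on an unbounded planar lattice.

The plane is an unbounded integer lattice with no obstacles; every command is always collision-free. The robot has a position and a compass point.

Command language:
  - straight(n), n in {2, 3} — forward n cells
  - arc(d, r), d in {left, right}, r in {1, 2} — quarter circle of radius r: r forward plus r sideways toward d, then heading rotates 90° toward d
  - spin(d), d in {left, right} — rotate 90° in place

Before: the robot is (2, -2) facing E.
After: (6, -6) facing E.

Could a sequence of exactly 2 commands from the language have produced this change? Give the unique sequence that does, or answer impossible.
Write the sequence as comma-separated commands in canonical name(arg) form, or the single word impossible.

arc(right, 2), arc(left, 2)

key: still facing E at the end — net rotation zero over 2 steps
start: (2, -2) facing E
t=1 arc(right, 2) ⇒ (4, -4) facing S
t=2 arc(left, 2) ⇒ (6, -6) facing E
all 64 alternatives checked — unique.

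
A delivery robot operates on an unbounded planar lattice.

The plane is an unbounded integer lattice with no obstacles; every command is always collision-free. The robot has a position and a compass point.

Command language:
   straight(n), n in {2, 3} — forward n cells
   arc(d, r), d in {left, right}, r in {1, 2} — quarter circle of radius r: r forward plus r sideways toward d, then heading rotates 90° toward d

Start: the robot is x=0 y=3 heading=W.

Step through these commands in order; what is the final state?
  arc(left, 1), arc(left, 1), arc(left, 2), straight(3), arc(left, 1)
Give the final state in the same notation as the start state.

x=1 y=7 heading=W

t0: x=0 y=3 heading=W
step 1 (arc(left, 1)): x=-1 y=2 heading=S
step 2 (arc(left, 1)): x=0 y=1 heading=E
step 3 (arc(left, 2)): x=2 y=3 heading=N
step 4 (straight(3)): x=2 y=6 heading=N
step 5 (arc(left, 1)): x=1 y=7 heading=W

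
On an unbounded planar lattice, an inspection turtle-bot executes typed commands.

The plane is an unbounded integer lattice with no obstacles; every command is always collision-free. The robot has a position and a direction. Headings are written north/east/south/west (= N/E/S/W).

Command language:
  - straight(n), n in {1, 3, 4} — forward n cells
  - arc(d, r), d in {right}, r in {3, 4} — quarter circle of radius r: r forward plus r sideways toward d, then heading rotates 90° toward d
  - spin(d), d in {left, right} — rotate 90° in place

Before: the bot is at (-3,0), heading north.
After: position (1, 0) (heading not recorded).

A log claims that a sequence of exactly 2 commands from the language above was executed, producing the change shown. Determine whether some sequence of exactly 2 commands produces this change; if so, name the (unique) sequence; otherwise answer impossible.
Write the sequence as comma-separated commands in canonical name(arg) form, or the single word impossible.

spin(right), straight(4)

key: order matters: swapping spin(right) and straight(4) lands elsewhere
start: at (-3,0), heading north
[1] after spin(right): at (-3,0), heading east
[2] after straight(4): at (1,0), heading east
no rival 2-sequence matches.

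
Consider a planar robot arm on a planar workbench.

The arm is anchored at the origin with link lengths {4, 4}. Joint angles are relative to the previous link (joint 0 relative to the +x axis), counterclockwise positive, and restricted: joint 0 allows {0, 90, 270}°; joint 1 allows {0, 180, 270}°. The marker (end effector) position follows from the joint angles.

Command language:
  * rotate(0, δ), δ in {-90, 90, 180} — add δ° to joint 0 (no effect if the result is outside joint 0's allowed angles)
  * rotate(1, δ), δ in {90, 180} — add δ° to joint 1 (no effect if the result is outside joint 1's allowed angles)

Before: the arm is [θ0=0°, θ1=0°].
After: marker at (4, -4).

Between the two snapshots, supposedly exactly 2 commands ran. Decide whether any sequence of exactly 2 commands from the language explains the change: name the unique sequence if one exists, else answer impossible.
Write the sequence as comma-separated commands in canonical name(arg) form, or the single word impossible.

key: order matters: swapping rotate(1, 180) and rotate(1, 90) lands elsewhere
t0: [θ0=0°, θ1=0°]
[1] after rotate(1, 180): [θ0=0°, θ1=180°]
[2] after rotate(1, 90): [θ0=0°, θ1=270°]
uniquely the one of 25 2-step routes that fits.

rotate(1, 180), rotate(1, 90)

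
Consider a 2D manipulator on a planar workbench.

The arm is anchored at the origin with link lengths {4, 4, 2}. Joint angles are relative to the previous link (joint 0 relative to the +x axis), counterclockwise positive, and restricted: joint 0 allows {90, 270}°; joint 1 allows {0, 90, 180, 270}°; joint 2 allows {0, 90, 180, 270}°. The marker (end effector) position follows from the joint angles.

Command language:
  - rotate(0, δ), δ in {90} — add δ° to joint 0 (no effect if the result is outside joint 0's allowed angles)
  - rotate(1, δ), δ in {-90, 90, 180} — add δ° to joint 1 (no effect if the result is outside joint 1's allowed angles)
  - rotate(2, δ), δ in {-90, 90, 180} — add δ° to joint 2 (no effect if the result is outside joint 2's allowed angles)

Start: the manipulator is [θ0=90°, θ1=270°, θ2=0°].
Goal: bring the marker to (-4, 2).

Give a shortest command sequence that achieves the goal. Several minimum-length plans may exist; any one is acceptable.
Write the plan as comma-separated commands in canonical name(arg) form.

rotate(2, 90), rotate(1, 180)

initial: [θ0=90°, θ1=270°, θ2=0°]
1. rotate(2, 90) → [θ0=90°, θ1=270°, θ2=90°]
2. rotate(1, 180) → [θ0=90°, θ1=90°, θ2=90°]
shorter routes all fall short; 2 is best.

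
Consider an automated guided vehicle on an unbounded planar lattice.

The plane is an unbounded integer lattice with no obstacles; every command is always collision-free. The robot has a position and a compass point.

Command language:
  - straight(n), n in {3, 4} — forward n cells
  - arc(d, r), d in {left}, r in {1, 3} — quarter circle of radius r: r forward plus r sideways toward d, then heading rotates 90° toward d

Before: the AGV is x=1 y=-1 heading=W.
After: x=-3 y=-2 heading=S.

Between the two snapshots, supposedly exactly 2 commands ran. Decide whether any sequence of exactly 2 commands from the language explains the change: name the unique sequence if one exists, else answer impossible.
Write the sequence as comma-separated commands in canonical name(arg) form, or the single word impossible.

key: cell and facing (now S) both changed — the 2 commands mix motion and turning
start: x=1 y=-1 heading=W
[1] after straight(3): x=-2 y=-1 heading=W
[2] after arc(left, 1): x=-3 y=-2 heading=S
no other 2-command option fits: unique.

straight(3), arc(left, 1)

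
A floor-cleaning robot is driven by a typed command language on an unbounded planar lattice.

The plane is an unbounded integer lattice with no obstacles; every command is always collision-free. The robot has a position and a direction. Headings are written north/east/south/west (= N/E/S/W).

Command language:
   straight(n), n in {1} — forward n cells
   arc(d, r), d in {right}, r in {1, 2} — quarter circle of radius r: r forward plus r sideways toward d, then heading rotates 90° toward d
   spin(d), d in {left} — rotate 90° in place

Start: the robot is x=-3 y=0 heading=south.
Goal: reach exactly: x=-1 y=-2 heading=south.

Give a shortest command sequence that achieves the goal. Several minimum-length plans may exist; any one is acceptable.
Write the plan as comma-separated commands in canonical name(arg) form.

start: x=-3 y=0 heading=south
step 1 (spin(left)): x=-3 y=0 heading=east
step 2 (arc(right, 2)): x=-1 y=-2 heading=south
shorter routes all fall short; 2 is best.

spin(left), arc(right, 2)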